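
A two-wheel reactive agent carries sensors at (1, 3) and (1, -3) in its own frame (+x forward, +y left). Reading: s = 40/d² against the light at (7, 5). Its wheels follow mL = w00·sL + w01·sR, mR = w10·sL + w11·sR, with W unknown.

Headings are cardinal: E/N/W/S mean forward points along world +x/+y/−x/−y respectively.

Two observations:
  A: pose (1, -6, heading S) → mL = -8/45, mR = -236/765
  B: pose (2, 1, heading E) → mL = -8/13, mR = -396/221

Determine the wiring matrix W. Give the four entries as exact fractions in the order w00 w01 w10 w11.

0 -1 -1/2 -1

obs A: pose=(1,-6,S) → sL=40/153, sR=8/45, mL=-8/45, mR=-236/765
obs B: pose=(2,1,E) → sL=40/17, sR=8/13, mL=-8/13, mR=-396/221
sensor matrix S = [[40/153, 8/45], [40/17, 8/13]]; det S = -512/1989
solve [mL_A; mL_B] = S·[w00; w01] and [mR_A; mR_B] = S·[w10; w11]:
  w00 = 0, w01 = -1, w10 = -1/2, w11 = -1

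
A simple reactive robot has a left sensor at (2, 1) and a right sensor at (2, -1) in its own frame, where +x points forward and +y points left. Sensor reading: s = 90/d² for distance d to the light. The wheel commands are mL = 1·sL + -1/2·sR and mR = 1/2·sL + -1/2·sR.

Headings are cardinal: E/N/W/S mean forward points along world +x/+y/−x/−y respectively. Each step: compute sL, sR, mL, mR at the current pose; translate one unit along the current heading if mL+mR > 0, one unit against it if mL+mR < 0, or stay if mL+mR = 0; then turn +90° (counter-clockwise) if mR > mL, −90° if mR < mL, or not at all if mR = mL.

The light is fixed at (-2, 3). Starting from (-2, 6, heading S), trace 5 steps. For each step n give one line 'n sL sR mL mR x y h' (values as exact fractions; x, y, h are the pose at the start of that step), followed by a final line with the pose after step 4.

n=0: pose=(-2,6,S); sL=45, sR=45; mL=45/2, mR=0; mL+mR=45/2 → advance +1; mR−mL=-45/2 → turn -1·90°
n=1: pose=(-2,5,W); sL=18, sR=90/13; mL=189/13, mR=72/13; mL+mR=261/13 → advance +1; mR−mL=-9 → turn -1·90°
n=2: pose=(-3,5,N); sL=9/2, sR=45/8; mL=27/16, mR=-9/16; mL+mR=9/8 → advance +1; mR−mL=-9/4 → turn -1·90°
n=3: pose=(-3,6,E); sL=90/17, sR=18; mL=-63/17, mR=-108/17; mL+mR=-171/17 → advance -1; mR−mL=-45/17 → turn -1·90°
n=4: pose=(-4,6,S); sL=45, sR=9; mL=81/2, mR=18; mL+mR=117/2 → advance +1; mR−mL=-45/2 → turn -1·90°

0 45 45 45/2 0 -2 6 S
1 18 90/13 189/13 72/13 -2 5 W
2 9/2 45/8 27/16 -9/16 -3 5 N
3 90/17 18 -63/17 -108/17 -3 6 E
4 45 9 81/2 18 -4 6 S
final -4 5 W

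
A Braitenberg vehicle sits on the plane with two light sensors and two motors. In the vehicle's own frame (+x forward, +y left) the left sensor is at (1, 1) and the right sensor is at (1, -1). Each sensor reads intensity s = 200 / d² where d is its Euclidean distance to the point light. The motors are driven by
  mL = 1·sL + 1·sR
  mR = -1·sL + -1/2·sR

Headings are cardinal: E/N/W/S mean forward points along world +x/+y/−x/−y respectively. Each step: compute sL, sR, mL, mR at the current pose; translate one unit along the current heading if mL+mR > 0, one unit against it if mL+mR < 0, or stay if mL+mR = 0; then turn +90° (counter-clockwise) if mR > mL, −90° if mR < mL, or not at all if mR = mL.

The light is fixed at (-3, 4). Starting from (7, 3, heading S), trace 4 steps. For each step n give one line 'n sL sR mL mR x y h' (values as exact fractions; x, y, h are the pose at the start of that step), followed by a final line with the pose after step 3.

n=0: pose=(7,3,S); sL=8/5, sR=40/17; mL=336/85, mR=-236/85; mL+mR=20/17 → advance +1; mR−mL=-572/85 → turn -1·90°
n=1: pose=(7,2,W); sL=20/9, sR=100/41; mL=1720/369, mR=-1270/369; mL+mR=50/41 → advance +1; mR−mL=-2990/369 → turn -1·90°
n=2: pose=(6,2,N); sL=40/13, sR=200/101; mL=6640/1313, mR=-5340/1313; mL+mR=100/101 → advance +1; mR−mL=-11980/1313 → turn -1·90°
n=3: pose=(6,3,E); sL=2, sR=25/13; mL=51/13, mR=-77/26; mL+mR=25/26 → advance +1; mR−mL=-179/26 → turn -1·90°

0 8/5 40/17 336/85 -236/85 7 3 S
1 20/9 100/41 1720/369 -1270/369 7 2 W
2 40/13 200/101 6640/1313 -5340/1313 6 2 N
3 2 25/13 51/13 -77/26 6 3 E
final 7 3 S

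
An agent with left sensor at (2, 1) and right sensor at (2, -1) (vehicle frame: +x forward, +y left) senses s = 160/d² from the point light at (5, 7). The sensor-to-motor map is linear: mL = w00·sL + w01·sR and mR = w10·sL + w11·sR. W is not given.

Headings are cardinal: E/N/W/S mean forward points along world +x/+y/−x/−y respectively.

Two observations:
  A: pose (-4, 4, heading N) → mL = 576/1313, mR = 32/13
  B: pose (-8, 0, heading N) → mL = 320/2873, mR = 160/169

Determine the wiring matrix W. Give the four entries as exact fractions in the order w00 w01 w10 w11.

obs A: pose=(-4,4,N) → sL=160/101, sR=32/13, mL=576/1313, mR=32/13
obs B: pose=(-8,0,N) → sL=160/221, sR=160/169, mL=320/2873, mR=160/169
sensor matrix S = [[160/101, 32/13], [160/221, 160/169]]; det S = -81920/290173
solve [mL_A; mL_B] = S·[w00; w01] and [mR_A; mR_B] = S·[w10; w11]:
  w00 = -1/2, w01 = 1/2, w10 = 0, w11 = 1

-1/2 1/2 0 1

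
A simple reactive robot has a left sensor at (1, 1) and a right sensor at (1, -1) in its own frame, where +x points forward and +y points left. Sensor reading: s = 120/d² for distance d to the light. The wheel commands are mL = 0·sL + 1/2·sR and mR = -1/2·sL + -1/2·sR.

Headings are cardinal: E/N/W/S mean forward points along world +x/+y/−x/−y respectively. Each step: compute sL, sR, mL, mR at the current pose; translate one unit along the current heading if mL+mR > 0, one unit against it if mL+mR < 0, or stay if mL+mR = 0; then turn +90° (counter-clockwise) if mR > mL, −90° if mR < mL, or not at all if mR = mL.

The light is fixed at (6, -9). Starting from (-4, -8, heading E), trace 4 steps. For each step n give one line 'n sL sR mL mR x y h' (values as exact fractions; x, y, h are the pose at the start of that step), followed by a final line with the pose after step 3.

0 24/17 40/27 20/27 -664/459 -4 -8 E
1 6/5 5/6 5/12 -61/60 -5 -8 S
2 24/29 40/51 20/51 -1192/1479 -5 -7 W
3 12/13 4/3 2/3 -44/39 -4 -7 N
final -4 -8 E

n=0: pose=(-4,-8,E); sL=24/17, sR=40/27; mL=20/27, mR=-664/459; mL+mR=-12/17 → advance -1; mR−mL=-1004/459 → turn -1·90°
n=1: pose=(-5,-8,S); sL=6/5, sR=5/6; mL=5/12, mR=-61/60; mL+mR=-3/5 → advance -1; mR−mL=-43/30 → turn -1·90°
n=2: pose=(-5,-7,W); sL=24/29, sR=40/51; mL=20/51, mR=-1192/1479; mL+mR=-12/29 → advance -1; mR−mL=-1772/1479 → turn -1·90°
n=3: pose=(-4,-7,N); sL=12/13, sR=4/3; mL=2/3, mR=-44/39; mL+mR=-6/13 → advance -1; mR−mL=-70/39 → turn -1·90°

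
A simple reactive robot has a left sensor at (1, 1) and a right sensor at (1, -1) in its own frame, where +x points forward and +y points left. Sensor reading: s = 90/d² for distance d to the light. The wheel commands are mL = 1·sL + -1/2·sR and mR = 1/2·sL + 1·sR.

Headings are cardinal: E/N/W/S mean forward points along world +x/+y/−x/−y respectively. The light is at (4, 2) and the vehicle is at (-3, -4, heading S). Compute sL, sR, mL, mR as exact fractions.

left sensor world pos  = (-2, -5); dL² = 85
right sensor world pos = (-4, -5); dR² = 113
sL = 90/85 = 18/17
sR = 90/113 = 90/113
mL = 1·sL + -1/2·sR = 1269/1921
mR = 1/2·sL + 1·sR = 2547/1921

18/17 90/113 1269/1921 2547/1921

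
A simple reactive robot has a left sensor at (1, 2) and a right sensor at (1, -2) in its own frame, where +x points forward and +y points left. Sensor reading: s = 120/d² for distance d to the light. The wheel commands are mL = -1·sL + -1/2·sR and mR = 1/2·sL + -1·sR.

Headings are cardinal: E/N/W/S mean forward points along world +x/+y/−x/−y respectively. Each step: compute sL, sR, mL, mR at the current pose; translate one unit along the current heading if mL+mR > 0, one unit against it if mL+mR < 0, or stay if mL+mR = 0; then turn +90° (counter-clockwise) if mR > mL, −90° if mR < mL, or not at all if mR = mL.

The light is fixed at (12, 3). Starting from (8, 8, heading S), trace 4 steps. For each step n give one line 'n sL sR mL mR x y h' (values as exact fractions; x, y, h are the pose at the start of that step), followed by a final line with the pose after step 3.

n=0: pose=(8,8,S); sL=6, sR=30/13; mL=-93/13, mR=9/13; mL+mR=-84/13 → advance -1; mR−mL=102/13 → turn +1·90°
n=1: pose=(8,9,E); sL=120/73, sR=24/5; mL=-1476/365, mR=-1452/365; mL+mR=-2928/365 → advance -1; mR−mL=24/365 → turn +1·90°
n=2: pose=(7,9,N); sL=60/49, sR=60/29; mL=-3210/1421, mR=-2070/1421; mL+mR=-5280/1421 → advance -1; mR−mL=1140/1421 → turn +1·90°
n=3: pose=(7,8,W); sL=8/3, sR=24/17; mL=-172/51, mR=-4/51; mL+mR=-176/51 → advance -1; mR−mL=56/17 → turn +1·90°

0 6 30/13 -93/13 9/13 8 8 S
1 120/73 24/5 -1476/365 -1452/365 8 9 E
2 60/49 60/29 -3210/1421 -2070/1421 7 9 N
3 8/3 24/17 -172/51 -4/51 7 8 W
final 8 8 S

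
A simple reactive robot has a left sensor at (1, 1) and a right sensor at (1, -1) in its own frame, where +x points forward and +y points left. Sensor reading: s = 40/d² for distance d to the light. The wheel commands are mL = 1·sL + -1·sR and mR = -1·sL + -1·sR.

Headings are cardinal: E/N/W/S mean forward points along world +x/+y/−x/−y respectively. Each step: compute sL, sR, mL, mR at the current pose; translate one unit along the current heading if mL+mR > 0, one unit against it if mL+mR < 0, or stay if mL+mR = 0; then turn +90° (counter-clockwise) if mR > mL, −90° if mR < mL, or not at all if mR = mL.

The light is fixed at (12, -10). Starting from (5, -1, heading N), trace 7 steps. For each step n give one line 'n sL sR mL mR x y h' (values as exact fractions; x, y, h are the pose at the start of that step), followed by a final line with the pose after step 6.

0 10/41 5/17 -35/697 -375/697 5 -1 N
1 40/117 8/17 -256/1989 -1616/1989 5 -2 E
2 20/49 4/13 64/637 -456/637 4 -2 S
3 8/29 40/181 288/5249 -2608/5249 4 -1 W
4 10/41 5/17 -35/697 -375/697 5 -1 N
5 40/117 8/17 -256/1989 -1616/1989 5 -2 E
6 20/49 4/13 64/637 -456/637 4 -2 S
final 4 -1 W

n=0: pose=(5,-1,N); sL=10/41, sR=5/17; mL=-35/697, mR=-375/697; mL+mR=-10/17 → advance -1; mR−mL=-20/41 → turn -1·90°
n=1: pose=(5,-2,E); sL=40/117, sR=8/17; mL=-256/1989, mR=-1616/1989; mL+mR=-16/17 → advance -1; mR−mL=-80/117 → turn -1·90°
n=2: pose=(4,-2,S); sL=20/49, sR=4/13; mL=64/637, mR=-456/637; mL+mR=-8/13 → advance -1; mR−mL=-40/49 → turn -1·90°
n=3: pose=(4,-1,W); sL=8/29, sR=40/181; mL=288/5249, mR=-2608/5249; mL+mR=-80/181 → advance -1; mR−mL=-16/29 → turn -1·90°
n=4: pose=(5,-1,N); sL=10/41, sR=5/17; mL=-35/697, mR=-375/697; mL+mR=-10/17 → advance -1; mR−mL=-20/41 → turn -1·90°
n=5: pose=(5,-2,E); sL=40/117, sR=8/17; mL=-256/1989, mR=-1616/1989; mL+mR=-16/17 → advance -1; mR−mL=-80/117 → turn -1·90°
n=6: pose=(4,-2,S); sL=20/49, sR=4/13; mL=64/637, mR=-456/637; mL+mR=-8/13 → advance -1; mR−mL=-40/49 → turn -1·90°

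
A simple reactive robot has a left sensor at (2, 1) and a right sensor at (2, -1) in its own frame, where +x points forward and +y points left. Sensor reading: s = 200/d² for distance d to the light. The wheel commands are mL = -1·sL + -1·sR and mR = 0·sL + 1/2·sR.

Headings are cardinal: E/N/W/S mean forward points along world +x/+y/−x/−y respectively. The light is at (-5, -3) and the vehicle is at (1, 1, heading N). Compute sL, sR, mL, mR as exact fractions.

left sensor world pos  = (0, 3); dL² = 61
right sensor world pos = (2, 3); dR² = 85
sL = 200/61 = 200/61
sR = 200/85 = 40/17
mL = -1·sL + -1·sR = -5840/1037
mR = 0·sL + 1/2·sR = 20/17

200/61 40/17 -5840/1037 20/17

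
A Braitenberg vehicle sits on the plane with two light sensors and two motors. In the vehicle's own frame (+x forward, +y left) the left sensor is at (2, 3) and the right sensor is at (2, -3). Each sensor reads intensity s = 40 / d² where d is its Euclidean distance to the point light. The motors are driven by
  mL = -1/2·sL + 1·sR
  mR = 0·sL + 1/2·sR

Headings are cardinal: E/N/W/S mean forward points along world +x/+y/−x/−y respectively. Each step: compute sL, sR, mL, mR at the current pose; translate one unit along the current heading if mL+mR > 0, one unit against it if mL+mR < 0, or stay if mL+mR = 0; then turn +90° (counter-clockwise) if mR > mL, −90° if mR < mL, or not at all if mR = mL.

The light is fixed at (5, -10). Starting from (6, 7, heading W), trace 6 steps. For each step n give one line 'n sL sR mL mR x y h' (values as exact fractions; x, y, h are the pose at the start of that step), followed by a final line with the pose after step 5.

0 40/197 40/401 -140/78997 20/401 6 7 W
1 20/117 20/117 10/117 10/117 5 7 S
2 8/41 8/41 4/41 4/41 5 6 S
3 20/89 20/89 10/89 10/89 5 5 S
4 40/153 40/153 20/153 20/153 5 4 S
5 4/13 4/13 2/13 2/13 5 3 S
final 5 2 S

n=0: pose=(6,7,W); sL=40/197, sR=40/401; mL=-140/78997, mR=20/401; mL+mR=3800/78997 → advance +1; mR−mL=4080/78997 → turn +1·90°
n=1: pose=(5,7,S); sL=20/117, sR=20/117; mL=10/117, mR=10/117; mL+mR=20/117 → advance +1; mR−mL=0 → turn +0·90°
n=2: pose=(5,6,S); sL=8/41, sR=8/41; mL=4/41, mR=4/41; mL+mR=8/41 → advance +1; mR−mL=0 → turn +0·90°
n=3: pose=(5,5,S); sL=20/89, sR=20/89; mL=10/89, mR=10/89; mL+mR=20/89 → advance +1; mR−mL=0 → turn +0·90°
n=4: pose=(5,4,S); sL=40/153, sR=40/153; mL=20/153, mR=20/153; mL+mR=40/153 → advance +1; mR−mL=0 → turn +0·90°
n=5: pose=(5,3,S); sL=4/13, sR=4/13; mL=2/13, mR=2/13; mL+mR=4/13 → advance +1; mR−mL=0 → turn +0·90°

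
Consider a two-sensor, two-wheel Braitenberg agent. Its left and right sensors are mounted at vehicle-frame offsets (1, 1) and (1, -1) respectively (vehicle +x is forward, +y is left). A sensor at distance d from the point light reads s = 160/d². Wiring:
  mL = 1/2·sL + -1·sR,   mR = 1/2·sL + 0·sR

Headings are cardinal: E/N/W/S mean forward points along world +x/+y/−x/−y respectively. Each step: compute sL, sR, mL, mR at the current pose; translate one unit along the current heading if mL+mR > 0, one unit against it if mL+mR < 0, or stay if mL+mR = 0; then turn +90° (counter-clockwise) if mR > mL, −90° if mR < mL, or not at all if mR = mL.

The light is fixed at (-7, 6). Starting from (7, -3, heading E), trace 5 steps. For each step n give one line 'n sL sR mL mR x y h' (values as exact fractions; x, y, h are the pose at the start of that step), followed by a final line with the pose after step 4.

0 160/289 32/65 -4048/18785 80/289 7 -3 E
1 8/13 1/2 -5/26 4/13 8 -3 N
2 160/277 32/49 -4944/13573 80/277 8 -2 W
3 16/37 80/153 -1736/5661 8/37 9 -2 S
4 32/65 160/353 -4752/22945 16/65 9 -1 E
final 10 -1 N

n=0: pose=(7,-3,E); sL=160/289, sR=32/65; mL=-4048/18785, mR=80/289; mL+mR=1152/18785 → advance +1; mR−mL=32/65 → turn +1·90°
n=1: pose=(8,-3,N); sL=8/13, sR=1/2; mL=-5/26, mR=4/13; mL+mR=3/26 → advance +1; mR−mL=1/2 → turn +1·90°
n=2: pose=(8,-2,W); sL=160/277, sR=32/49; mL=-4944/13573, mR=80/277; mL+mR=-1024/13573 → advance -1; mR−mL=32/49 → turn +1·90°
n=3: pose=(9,-2,S); sL=16/37, sR=80/153; mL=-1736/5661, mR=8/37; mL+mR=-512/5661 → advance -1; mR−mL=80/153 → turn +1·90°
n=4: pose=(9,-1,E); sL=32/65, sR=160/353; mL=-4752/22945, mR=16/65; mL+mR=896/22945 → advance +1; mR−mL=160/353 → turn +1·90°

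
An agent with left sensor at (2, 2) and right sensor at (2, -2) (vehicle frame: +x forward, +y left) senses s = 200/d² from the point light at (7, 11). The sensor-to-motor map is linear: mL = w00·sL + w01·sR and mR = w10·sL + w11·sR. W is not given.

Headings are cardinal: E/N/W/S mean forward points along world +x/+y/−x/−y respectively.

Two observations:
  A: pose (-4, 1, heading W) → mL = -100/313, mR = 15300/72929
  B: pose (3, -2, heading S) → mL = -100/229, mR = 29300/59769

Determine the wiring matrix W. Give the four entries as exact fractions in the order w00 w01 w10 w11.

-1/2 0 1 -1/2

obs A: pose=(-4,1,W) → sL=200/313, sR=200/233, mL=-100/313, mR=15300/72929
obs B: pose=(3,-2,S) → sL=200/229, sR=200/261, mL=-100/229, mR=29300/59769
sensor matrix S = [[200/313, 200/233], [200/229, 200/261]]; det S = -1133440000/4358893401
solve [mL_A; mL_B] = S·[w00; w01] and [mR_A; mR_B] = S·[w10; w11]:
  w00 = -1/2, w01 = 0, w10 = 1, w11 = -1/2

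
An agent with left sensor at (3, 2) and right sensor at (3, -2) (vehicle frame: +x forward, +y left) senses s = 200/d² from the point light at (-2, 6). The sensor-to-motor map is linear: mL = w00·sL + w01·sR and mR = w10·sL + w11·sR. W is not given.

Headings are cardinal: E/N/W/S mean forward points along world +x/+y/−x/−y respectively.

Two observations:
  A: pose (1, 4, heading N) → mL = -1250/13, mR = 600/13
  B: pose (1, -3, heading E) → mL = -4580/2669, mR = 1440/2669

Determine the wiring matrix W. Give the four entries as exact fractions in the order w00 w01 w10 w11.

-1 1/2 1/2 -1/2

obs A: pose=(1,4,N) → sL=100, sR=100/13, mL=-1250/13, mR=600/13
obs B: pose=(1,-3,E) → sL=40/17, sR=200/157, mL=-4580/2669, mR=1440/2669
sensor matrix S = [[100, 100/13], [40/17, 200/157]]; det S = 3792000/34697
solve [mL_A; mL_B] = S·[w00; w01] and [mR_A; mR_B] = S·[w10; w11]:
  w00 = -1, w01 = 1/2, w10 = 1/2, w11 = -1/2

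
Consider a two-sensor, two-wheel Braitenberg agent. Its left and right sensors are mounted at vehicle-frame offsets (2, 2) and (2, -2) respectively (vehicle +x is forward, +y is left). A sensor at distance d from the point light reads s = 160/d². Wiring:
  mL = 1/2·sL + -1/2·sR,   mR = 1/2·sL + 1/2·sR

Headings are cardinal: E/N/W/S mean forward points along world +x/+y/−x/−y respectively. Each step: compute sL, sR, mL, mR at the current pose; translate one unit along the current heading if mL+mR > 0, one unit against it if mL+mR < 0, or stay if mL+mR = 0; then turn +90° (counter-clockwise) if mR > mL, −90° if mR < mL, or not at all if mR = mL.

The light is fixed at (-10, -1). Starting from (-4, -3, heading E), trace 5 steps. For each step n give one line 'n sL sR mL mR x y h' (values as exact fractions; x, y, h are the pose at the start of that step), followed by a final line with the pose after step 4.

n=0: pose=(-4,-3,E); sL=5/2, sR=2; mL=1/4, mR=9/4; mL+mR=5/2 → advance +1; mR−mL=2 → turn +1·90°
n=1: pose=(-3,-3,N); sL=32/5, sR=160/81; mL=896/405, mR=1696/405; mL+mR=32/5 → advance +1; mR−mL=160/81 → turn +1·90°
n=2: pose=(-3,-2,W); sL=80/17, sR=80/13; mL=-160/221, mR=1200/221; mL+mR=80/17 → advance +1; mR−mL=80/13 → turn +1·90°
n=3: pose=(-4,-2,S); sL=160/73, sR=32/5; mL=-768/365, mR=1568/365; mL+mR=160/73 → advance +1; mR−mL=32/5 → turn +1·90°
n=4: pose=(-4,-3,E); sL=5/2, sR=2; mL=1/4, mR=9/4; mL+mR=5/2 → advance +1; mR−mL=2 → turn +1·90°

0 5/2 2 1/4 9/4 -4 -3 E
1 32/5 160/81 896/405 1696/405 -3 -3 N
2 80/17 80/13 -160/221 1200/221 -3 -2 W
3 160/73 32/5 -768/365 1568/365 -4 -2 S
4 5/2 2 1/4 9/4 -4 -3 E
final -3 -3 N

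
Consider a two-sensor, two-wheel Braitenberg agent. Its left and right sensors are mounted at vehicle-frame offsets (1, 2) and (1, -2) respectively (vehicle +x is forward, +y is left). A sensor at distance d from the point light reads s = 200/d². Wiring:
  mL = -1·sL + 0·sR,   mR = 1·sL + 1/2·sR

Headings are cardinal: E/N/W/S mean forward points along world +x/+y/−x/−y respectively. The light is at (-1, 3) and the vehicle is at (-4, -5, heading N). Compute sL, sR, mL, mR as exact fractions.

100/37 4 -100/37 174/37

left sensor world pos  = (-6, -4); dL² = 74
right sensor world pos = (-2, -4); dR² = 50
sL = 200/74 = 100/37
sR = 200/50 = 4
mL = -1·sL + 0·sR = -100/37
mR = 1·sL + 1/2·sR = 174/37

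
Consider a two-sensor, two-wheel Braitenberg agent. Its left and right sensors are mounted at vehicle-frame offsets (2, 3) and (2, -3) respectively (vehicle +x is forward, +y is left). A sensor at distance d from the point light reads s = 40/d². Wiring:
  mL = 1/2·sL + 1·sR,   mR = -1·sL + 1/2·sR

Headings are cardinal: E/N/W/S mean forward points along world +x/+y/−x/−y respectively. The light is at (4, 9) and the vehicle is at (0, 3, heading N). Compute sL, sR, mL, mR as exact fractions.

left sensor world pos  = (-3, 5); dL² = 65
right sensor world pos = (3, 5); dR² = 17
sL = 40/65 = 8/13
sR = 40/17 = 40/17
mL = 1/2·sL + 1·sR = 588/221
mR = -1·sL + 1/2·sR = 124/221

8/13 40/17 588/221 124/221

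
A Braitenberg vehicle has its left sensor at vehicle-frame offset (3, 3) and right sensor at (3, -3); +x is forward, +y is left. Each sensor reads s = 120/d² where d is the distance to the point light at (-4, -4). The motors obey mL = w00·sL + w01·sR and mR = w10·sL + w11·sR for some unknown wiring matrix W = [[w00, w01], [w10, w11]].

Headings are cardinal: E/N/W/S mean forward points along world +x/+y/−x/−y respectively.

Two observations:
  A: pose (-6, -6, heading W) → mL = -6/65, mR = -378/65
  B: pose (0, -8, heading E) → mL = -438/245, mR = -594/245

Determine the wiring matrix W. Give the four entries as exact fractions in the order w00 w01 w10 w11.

-1 1/2 -1/2 -1

obs A: pose=(-6,-6,W) → sL=12/5, sR=60/13, mL=-6/65, mR=-378/65
obs B: pose=(0,-8,E) → sL=12/5, sR=60/49, mL=-438/245, mR=-594/245
sensor matrix S = [[12/5, 60/13], [12/5, 60/49]]; det S = -5184/637
solve [mL_A; mL_B] = S·[w00; w01] and [mR_A; mR_B] = S·[w10; w11]:
  w00 = -1, w01 = 1/2, w10 = -1/2, w11 = -1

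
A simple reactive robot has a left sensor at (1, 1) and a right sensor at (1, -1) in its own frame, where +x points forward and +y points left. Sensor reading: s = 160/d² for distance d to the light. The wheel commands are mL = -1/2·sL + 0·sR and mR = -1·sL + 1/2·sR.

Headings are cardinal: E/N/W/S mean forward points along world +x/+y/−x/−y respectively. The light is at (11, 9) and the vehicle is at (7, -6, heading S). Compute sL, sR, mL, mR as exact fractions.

left sensor world pos  = (8, -7); dL² = 265
right sensor world pos = (6, -7); dR² = 281
sL = 160/265 = 32/53
sR = 160/281 = 160/281
mL = -1/2·sL + 0·sR = -16/53
mR = -1·sL + 1/2·sR = -4752/14893

32/53 160/281 -16/53 -4752/14893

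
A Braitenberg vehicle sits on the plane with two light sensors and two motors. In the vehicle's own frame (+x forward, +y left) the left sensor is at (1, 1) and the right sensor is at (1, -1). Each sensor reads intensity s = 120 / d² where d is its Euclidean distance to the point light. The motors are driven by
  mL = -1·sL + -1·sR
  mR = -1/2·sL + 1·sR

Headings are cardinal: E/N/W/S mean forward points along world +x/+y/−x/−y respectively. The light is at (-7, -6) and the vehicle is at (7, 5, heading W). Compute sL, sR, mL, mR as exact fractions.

120/269 120/313 -69840/84197 13500/84197

left sensor world pos  = (6, 4); dL² = 269
right sensor world pos = (6, 6); dR² = 313
sL = 120/269 = 120/269
sR = 120/313 = 120/313
mL = -1·sL + -1·sR = -69840/84197
mR = -1/2·sL + 1·sR = 13500/84197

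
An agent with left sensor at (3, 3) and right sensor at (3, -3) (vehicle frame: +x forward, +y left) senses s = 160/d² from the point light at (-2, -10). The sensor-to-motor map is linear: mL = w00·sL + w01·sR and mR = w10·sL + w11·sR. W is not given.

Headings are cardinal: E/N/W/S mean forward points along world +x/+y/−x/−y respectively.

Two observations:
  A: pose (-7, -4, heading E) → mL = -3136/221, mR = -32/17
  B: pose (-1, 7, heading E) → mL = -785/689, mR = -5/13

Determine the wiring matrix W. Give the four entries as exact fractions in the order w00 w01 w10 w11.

obs A: pose=(-7,-4,E) → sL=32/17, sR=160/13, mL=-3136/221, mR=-32/17
obs B: pose=(-1,7,E) → sL=5/13, sR=40/53, mL=-785/689, mR=-5/13
sensor matrix S = [[32/17, 160/13], [5/13, 40/53]]; det S = -504480/152269
solve [mL_A; mL_B] = S·[w00; w01] and [mR_A; mR_B] = S·[w10; w11]:
  w00 = -1, w01 = -1, w10 = -1, w11 = 0

-1 -1 -1 0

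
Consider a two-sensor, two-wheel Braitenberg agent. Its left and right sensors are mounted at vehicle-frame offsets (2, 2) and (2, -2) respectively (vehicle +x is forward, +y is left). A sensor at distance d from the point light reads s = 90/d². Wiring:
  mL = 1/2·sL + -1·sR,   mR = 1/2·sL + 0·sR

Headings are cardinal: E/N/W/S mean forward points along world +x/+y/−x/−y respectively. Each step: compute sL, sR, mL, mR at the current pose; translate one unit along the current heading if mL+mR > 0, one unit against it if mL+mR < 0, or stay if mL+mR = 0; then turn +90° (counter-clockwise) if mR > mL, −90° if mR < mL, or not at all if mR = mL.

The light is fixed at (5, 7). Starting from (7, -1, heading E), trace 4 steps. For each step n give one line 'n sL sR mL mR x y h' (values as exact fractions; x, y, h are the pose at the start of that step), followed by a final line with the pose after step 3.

n=0: pose=(7,-1,E); sL=45/26, sR=45/58; mL=135/1508, mR=45/52; mL+mR=360/377 → advance +1; mR−mL=45/58 → turn +1·90°
n=1: pose=(8,-1,N); sL=90/37, sR=90/61; mL=-585/2257, mR=45/37; mL+mR=2160/2257 → advance +1; mR−mL=90/61 → turn +1·90°
n=2: pose=(8,0,W); sL=45/41, sR=45/13; mL=-3105/1066, mR=45/82; mL+mR=-1260/533 → advance -1; mR−mL=45/13 → turn +1·90°
n=3: pose=(9,0,S); sL=10/13, sR=18/17; mL=-149/221, mR=5/13; mL+mR=-64/221 → advance -1; mR−mL=18/17 → turn +1·90°

0 45/26 45/58 135/1508 45/52 7 -1 E
1 90/37 90/61 -585/2257 45/37 8 -1 N
2 45/41 45/13 -3105/1066 45/82 8 0 W
3 10/13 18/17 -149/221 5/13 9 0 S
final 9 1 E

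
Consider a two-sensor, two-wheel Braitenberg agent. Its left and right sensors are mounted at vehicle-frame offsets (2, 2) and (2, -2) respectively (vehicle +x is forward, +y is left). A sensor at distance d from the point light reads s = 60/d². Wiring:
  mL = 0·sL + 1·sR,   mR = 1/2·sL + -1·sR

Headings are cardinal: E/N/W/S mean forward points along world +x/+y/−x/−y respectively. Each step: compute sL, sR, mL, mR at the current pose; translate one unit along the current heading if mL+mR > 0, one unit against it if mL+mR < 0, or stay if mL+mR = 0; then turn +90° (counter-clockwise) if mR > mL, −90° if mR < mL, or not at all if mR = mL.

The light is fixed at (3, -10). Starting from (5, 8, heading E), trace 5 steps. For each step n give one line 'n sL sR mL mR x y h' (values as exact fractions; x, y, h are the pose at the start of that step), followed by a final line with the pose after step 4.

n=0: pose=(5,8,E); sL=15/104, sR=15/68; mL=15/68, mR=-525/3536; mL+mR=15/208 → advance +1; mR−mL=-1305/3536 → turn -1·90°
n=1: pose=(6,8,S); sL=60/281, sR=60/257; mL=60/257, mR=-9150/72217; mL+mR=30/281 → advance +1; mR−mL=-26010/72217 → turn -1·90°
n=2: pose=(6,7,W); sL=30/113, sR=30/181; mL=30/181, mR=-675/20453; mL+mR=15/113 → advance +1; mR−mL=-4065/20453 → turn -1·90°
n=3: pose=(5,7,N); sL=60/361, sR=60/377; mL=60/377, mR=-10350/136097; mL+mR=30/361 → advance +1; mR−mL=-32010/136097 → turn -1·90°
n=4: pose=(5,8,E); sL=15/104, sR=15/68; mL=15/68, mR=-525/3536; mL+mR=15/208 → advance +1; mR−mL=-1305/3536 → turn -1·90°

0 15/104 15/68 15/68 -525/3536 5 8 E
1 60/281 60/257 60/257 -9150/72217 6 8 S
2 30/113 30/181 30/181 -675/20453 6 7 W
3 60/361 60/377 60/377 -10350/136097 5 7 N
4 15/104 15/68 15/68 -525/3536 5 8 E
final 6 8 S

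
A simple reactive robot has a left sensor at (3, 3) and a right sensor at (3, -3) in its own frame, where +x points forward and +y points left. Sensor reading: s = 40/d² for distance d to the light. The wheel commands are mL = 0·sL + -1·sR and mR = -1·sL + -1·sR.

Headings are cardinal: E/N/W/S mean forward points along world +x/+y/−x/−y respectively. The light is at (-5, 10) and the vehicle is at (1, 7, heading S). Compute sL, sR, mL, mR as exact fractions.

40/117 8/9 -8/9 -16/13

left sensor world pos  = (4, 4); dL² = 117
right sensor world pos = (-2, 4); dR² = 45
sL = 40/117 = 40/117
sR = 40/45 = 8/9
mL = 0·sL + -1·sR = -8/9
mR = -1·sL + -1·sR = -16/13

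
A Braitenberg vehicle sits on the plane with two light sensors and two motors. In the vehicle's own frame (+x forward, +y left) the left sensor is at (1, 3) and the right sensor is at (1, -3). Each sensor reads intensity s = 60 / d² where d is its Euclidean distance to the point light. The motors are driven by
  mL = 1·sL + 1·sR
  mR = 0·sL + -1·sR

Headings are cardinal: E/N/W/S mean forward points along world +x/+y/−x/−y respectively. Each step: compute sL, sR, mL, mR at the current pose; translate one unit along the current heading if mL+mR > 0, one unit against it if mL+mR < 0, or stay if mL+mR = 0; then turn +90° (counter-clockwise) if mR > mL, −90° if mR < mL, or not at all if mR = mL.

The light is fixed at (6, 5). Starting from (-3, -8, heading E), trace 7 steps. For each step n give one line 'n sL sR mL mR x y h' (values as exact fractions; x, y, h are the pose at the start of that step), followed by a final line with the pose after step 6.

0 15/41 3/16 363/656 -3/16 -3 -8 E
1 60/221 60/317 32280/70057 -60/317 -2 -8 S
2 6/37 30/101 1716/3737 -30/101 -2 -9 W
3 60/313 12/41 6216/12833 -12/41 -3 -9 N
4 15/41 3/16 363/656 -3/16 -3 -8 E
5 60/221 60/317 32280/70057 -60/317 -2 -8 S
6 6/37 30/101 1716/3737 -30/101 -2 -9 W
final -3 -9 N

n=0: pose=(-3,-8,E); sL=15/41, sR=3/16; mL=363/656, mR=-3/16; mL+mR=15/41 → advance +1; mR−mL=-243/328 → turn -1·90°
n=1: pose=(-2,-8,S); sL=60/221, sR=60/317; mL=32280/70057, mR=-60/317; mL+mR=60/221 → advance +1; mR−mL=-45540/70057 → turn -1·90°
n=2: pose=(-2,-9,W); sL=6/37, sR=30/101; mL=1716/3737, mR=-30/101; mL+mR=6/37 → advance +1; mR−mL=-2826/3737 → turn -1·90°
n=3: pose=(-3,-9,N); sL=60/313, sR=12/41; mL=6216/12833, mR=-12/41; mL+mR=60/313 → advance +1; mR−mL=-9972/12833 → turn -1·90°
n=4: pose=(-3,-8,E); sL=15/41, sR=3/16; mL=363/656, mR=-3/16; mL+mR=15/41 → advance +1; mR−mL=-243/328 → turn -1·90°
n=5: pose=(-2,-8,S); sL=60/221, sR=60/317; mL=32280/70057, mR=-60/317; mL+mR=60/221 → advance +1; mR−mL=-45540/70057 → turn -1·90°
n=6: pose=(-2,-9,W); sL=6/37, sR=30/101; mL=1716/3737, mR=-30/101; mL+mR=6/37 → advance +1; mR−mL=-2826/3737 → turn -1·90°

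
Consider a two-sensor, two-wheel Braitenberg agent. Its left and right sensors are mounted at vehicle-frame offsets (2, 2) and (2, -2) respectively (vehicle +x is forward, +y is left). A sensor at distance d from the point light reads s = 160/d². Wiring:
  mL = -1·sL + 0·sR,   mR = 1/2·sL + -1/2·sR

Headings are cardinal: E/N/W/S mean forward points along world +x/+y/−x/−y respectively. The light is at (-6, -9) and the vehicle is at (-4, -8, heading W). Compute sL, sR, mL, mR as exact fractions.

160 160/9 -160 640/9

left sensor world pos  = (-6, -10); dL² = 1
right sensor world pos = (-6, -6); dR² = 9
sL = 160/1 = 160
sR = 160/9 = 160/9
mL = -1·sL + 0·sR = -160
mR = 1/2·sL + -1/2·sR = 640/9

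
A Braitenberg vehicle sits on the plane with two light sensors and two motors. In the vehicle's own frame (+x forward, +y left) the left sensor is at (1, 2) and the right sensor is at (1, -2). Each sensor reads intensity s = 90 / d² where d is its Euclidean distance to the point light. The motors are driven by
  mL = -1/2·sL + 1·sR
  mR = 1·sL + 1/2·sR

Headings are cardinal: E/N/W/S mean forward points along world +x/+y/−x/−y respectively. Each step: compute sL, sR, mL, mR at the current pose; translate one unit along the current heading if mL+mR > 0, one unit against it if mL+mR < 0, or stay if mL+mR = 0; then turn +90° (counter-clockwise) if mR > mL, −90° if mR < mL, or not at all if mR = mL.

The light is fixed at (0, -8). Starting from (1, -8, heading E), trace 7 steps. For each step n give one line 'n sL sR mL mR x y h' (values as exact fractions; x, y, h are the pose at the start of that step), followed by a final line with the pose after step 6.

n=0: pose=(1,-8,E); sL=45/4, sR=45/4; mL=45/8, mR=135/8; mL+mR=45/2 → advance +1; mR−mL=45/4 → turn +1·90°
n=1: pose=(2,-8,N); sL=90, sR=90/17; mL=-675/17, mR=1575/17; mL+mR=900/17 → advance +1; mR−mL=2250/17 → turn +1·90°
n=2: pose=(2,-7,W); sL=45, sR=9; mL=-27/2, mR=99/2; mL+mR=36 → advance +1; mR−mL=63 → turn +1·90°
n=3: pose=(1,-7,S); sL=10, sR=90; mL=85, mR=55; mL+mR=140 → advance +1; mR−mL=-30 → turn -1·90°
n=4: pose=(1,-8,W); sL=45/2, sR=45/2; mL=45/4, mR=135/4; mL+mR=45 → advance +1; mR−mL=45/2 → turn +1·90°
n=5: pose=(0,-8,S); sL=18, sR=18; mL=9, mR=27; mL+mR=36 → advance +1; mR−mL=18 → turn +1·90°
n=6: pose=(0,-9,E); sL=45, sR=9; mL=-27/2, mR=99/2; mL+mR=36 → advance +1; mR−mL=63 → turn +1·90°

0 45/4 45/4 45/8 135/8 1 -8 E
1 90 90/17 -675/17 1575/17 2 -8 N
2 45 9 -27/2 99/2 2 -7 W
3 10 90 85 55 1 -7 S
4 45/2 45/2 45/4 135/4 1 -8 W
5 18 18 9 27 0 -8 S
6 45 9 -27/2 99/2 0 -9 E
final 1 -9 N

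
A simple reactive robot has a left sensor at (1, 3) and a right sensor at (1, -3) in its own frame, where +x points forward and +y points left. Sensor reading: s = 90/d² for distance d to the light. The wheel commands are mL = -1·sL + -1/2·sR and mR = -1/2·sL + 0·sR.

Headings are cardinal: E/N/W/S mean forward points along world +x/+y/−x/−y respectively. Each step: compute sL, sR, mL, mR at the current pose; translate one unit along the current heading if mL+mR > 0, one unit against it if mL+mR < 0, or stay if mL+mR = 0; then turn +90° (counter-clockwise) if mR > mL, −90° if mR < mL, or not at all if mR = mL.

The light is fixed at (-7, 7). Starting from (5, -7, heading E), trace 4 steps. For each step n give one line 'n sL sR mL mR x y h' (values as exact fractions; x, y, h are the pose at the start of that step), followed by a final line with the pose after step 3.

0 9/29 45/229 -5427/13282 -9/58 5 -7 E
1 90/233 18/73 -8667/17009 -45/233 4 -7 N
2 45/212 45/122 -2565/6466 -45/424 4 -8 W
3 90/481 90/337 -51975/162097 -45/481 5 -8 S
final 5 -7 E

n=0: pose=(5,-7,E); sL=9/29, sR=45/229; mL=-5427/13282, mR=-9/58; mL+mR=-3744/6641 → advance -1; mR−mL=1683/6641 → turn +1·90°
n=1: pose=(4,-7,N); sL=90/233, sR=18/73; mL=-8667/17009, mR=-45/233; mL+mR=-11952/17009 → advance -1; mR−mL=5382/17009 → turn +1·90°
n=2: pose=(4,-8,W); sL=45/212, sR=45/122; mL=-2565/6466, mR=-45/424; mL+mR=-13005/25864 → advance -1; mR−mL=7515/25864 → turn +1·90°
n=3: pose=(5,-8,S); sL=90/481, sR=90/337; mL=-51975/162097, mR=-45/481; mL+mR=-67140/162097 → advance -1; mR−mL=36810/162097 → turn +1·90°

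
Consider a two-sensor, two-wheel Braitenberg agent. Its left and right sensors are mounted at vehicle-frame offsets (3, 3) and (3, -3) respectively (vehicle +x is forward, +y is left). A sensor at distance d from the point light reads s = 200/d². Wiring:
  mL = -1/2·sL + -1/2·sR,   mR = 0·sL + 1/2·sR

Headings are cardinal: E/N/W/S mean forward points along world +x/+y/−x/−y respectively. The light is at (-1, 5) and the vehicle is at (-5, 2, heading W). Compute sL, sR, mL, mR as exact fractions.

40/17 200/49 -2680/833 100/49

left sensor world pos  = (-8, -1); dL² = 85
right sensor world pos = (-8, 5); dR² = 49
sL = 200/85 = 40/17
sR = 200/49 = 200/49
mL = -1/2·sL + -1/2·sR = -2680/833
mR = 0·sL + 1/2·sR = 100/49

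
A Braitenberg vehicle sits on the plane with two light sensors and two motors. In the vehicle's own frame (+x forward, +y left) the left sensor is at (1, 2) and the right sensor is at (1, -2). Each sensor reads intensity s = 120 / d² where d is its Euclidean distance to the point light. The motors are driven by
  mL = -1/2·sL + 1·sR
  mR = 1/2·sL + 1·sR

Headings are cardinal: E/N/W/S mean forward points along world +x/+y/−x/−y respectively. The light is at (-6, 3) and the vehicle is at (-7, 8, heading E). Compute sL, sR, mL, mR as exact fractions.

left sensor world pos  = (-6, 10); dL² = 49
right sensor world pos = (-6, 6); dR² = 9
sL = 120/49 = 120/49
sR = 120/9 = 40/3
mL = -1/2·sL + 1·sR = 1780/147
mR = 1/2·sL + 1·sR = 2140/147

120/49 40/3 1780/147 2140/147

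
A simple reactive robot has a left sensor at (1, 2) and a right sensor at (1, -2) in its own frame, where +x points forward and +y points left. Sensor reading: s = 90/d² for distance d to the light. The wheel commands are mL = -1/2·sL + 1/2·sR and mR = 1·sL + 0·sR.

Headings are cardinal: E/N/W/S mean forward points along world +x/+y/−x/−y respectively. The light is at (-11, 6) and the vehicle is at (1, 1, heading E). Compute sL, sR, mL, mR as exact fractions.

left sensor world pos  = (2, 3); dL² = 178
right sensor world pos = (2, -1); dR² = 218
sL = 90/178 = 45/89
sR = 90/218 = 45/109
mL = -1/2·sL + 1/2·sR = -450/9701
mR = 1·sL + 0·sR = 45/89

45/89 45/109 -450/9701 45/89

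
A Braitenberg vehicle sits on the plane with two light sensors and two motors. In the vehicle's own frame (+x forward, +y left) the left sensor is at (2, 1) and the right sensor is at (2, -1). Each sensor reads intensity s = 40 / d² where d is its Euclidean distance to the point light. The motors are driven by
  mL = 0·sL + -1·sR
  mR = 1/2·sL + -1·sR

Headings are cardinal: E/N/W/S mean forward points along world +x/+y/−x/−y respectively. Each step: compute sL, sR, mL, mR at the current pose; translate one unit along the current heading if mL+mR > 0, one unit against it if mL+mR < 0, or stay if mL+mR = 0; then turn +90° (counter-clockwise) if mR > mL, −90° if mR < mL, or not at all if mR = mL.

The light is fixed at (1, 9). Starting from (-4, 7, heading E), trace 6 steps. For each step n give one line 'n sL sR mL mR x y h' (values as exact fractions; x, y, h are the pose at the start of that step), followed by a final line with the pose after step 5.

n=0: pose=(-4,7,E); sL=4, sR=20/9; mL=-20/9, mR=-2/9; mL+mR=-22/9 → advance -1; mR−mL=2 → turn +1·90°
n=1: pose=(-5,7,N); sL=40/49, sR=8/5; mL=-8/5, mR=-292/245; mL+mR=-684/245 → advance -1; mR−mL=20/49 → turn +1·90°
n=2: pose=(-5,6,W); sL=1/2, sR=10/17; mL=-10/17, mR=-23/68; mL+mR=-63/68 → advance -1; mR−mL=1/4 → turn +1·90°
n=3: pose=(-4,6,S); sL=40/41, sR=40/61; mL=-40/61, mR=-420/2501; mL+mR=-2060/2501 → advance -1; mR−mL=20/41 → turn +1·90°
n=4: pose=(-4,7,E); sL=4, sR=20/9; mL=-20/9, mR=-2/9; mL+mR=-22/9 → advance -1; mR−mL=2 → turn +1·90°
n=5: pose=(-5,7,N); sL=40/49, sR=8/5; mL=-8/5, mR=-292/245; mL+mR=-684/245 → advance -1; mR−mL=20/49 → turn +1·90°

0 4 20/9 -20/9 -2/9 -4 7 E
1 40/49 8/5 -8/5 -292/245 -5 7 N
2 1/2 10/17 -10/17 -23/68 -5 6 W
3 40/41 40/61 -40/61 -420/2501 -4 6 S
4 4 20/9 -20/9 -2/9 -4 7 E
5 40/49 8/5 -8/5 -292/245 -5 7 N
final -5 6 W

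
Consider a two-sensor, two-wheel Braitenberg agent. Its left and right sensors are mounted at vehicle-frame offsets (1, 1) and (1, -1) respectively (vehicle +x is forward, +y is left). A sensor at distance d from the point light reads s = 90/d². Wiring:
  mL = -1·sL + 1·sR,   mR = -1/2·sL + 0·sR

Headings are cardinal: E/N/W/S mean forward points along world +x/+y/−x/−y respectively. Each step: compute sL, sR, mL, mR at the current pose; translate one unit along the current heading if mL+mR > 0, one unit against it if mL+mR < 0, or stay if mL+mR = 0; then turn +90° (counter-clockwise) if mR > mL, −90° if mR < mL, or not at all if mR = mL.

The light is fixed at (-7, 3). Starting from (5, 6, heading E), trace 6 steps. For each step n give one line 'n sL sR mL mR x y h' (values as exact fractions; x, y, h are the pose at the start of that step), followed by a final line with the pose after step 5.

0 18/37 90/173 216/6401 -9/37 5 6 E
1 45/74 45/52 495/1924 -45/148 4 6 S
2 90/109 18/25 -288/2725 -45/109 4 7 W
3 45/73 45/97 -1080/7081 -45/146 5 7 N
4 18/37 90/173 216/6401 -9/37 5 6 E
5 45/74 45/52 495/1924 -45/148 4 6 S
final 4 7 W

n=0: pose=(5,6,E); sL=18/37, sR=90/173; mL=216/6401, mR=-9/37; mL+mR=-1341/6401 → advance -1; mR−mL=-1773/6401 → turn -1·90°
n=1: pose=(4,6,S); sL=45/74, sR=45/52; mL=495/1924, mR=-45/148; mL+mR=-45/962 → advance -1; mR−mL=-270/481 → turn -1·90°
n=2: pose=(4,7,W); sL=90/109, sR=18/25; mL=-288/2725, mR=-45/109; mL+mR=-1413/2725 → advance -1; mR−mL=-837/2725 → turn -1·90°
n=3: pose=(5,7,N); sL=45/73, sR=45/97; mL=-1080/7081, mR=-45/146; mL+mR=-6525/14162 → advance -1; mR−mL=-2205/14162 → turn -1·90°
n=4: pose=(5,6,E); sL=18/37, sR=90/173; mL=216/6401, mR=-9/37; mL+mR=-1341/6401 → advance -1; mR−mL=-1773/6401 → turn -1·90°
n=5: pose=(4,6,S); sL=45/74, sR=45/52; mL=495/1924, mR=-45/148; mL+mR=-45/962 → advance -1; mR−mL=-270/481 → turn -1·90°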